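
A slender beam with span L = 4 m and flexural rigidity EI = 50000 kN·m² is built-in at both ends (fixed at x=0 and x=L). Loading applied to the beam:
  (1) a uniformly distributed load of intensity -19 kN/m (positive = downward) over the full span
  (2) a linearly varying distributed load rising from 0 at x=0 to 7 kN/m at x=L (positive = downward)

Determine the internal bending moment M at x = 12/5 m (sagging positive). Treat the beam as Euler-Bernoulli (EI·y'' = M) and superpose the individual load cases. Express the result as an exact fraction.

Load 1 — uniform load w=-19 kN/m over full span:
  M_1 = wLx/2 - wL²/12 - wx²/2 = (-19)·4·(12/5)/2 - (-19)·4²/12 - (-19)·(12/5)²/2 = -836/75 kN·m
Load 2 — triangular load w₀=7 kN/m (0→w₀ over full span):
  M_2 = 3w₀Lx/20 - w₀L²/30 - w₀x³/(6L) = 3·7·4·(12/5)/20 - 7·4²/30 - 7·(12/5)³/(6·4) = 868/375 kN·m
Superposition: M = Σ M_i = -1104/125 kN·m ≈ -8.832000 kN·m

M(12/5) = -1104/125 kN·m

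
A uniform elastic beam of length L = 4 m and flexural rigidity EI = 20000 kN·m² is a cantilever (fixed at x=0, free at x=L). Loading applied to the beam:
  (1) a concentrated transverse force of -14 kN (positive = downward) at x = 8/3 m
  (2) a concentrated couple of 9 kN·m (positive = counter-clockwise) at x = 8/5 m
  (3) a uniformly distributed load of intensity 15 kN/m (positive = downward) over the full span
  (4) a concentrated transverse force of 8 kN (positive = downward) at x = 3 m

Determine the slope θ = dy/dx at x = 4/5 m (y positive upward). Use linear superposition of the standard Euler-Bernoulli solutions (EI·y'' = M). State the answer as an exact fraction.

Load 1 — point force P=-14 kN at a=8/3 m (b=L-a=4/3):
  θ_1 = -Px(2a-x)/(2EI)  [x≤a] = -(-14)·(4/5)·(2·(8/3)-(4/5))/(2·20000) = 119/93750 rad
Load 2 — applied couple M₀=9 kN·m at a=8/5 m (b=L-a=12/5):
  θ_2 = M₀x/EI  [x≤a] = 9·(4/5)/20000 = 9/25000 rad
Load 3 — uniform load w=15 kN/m over full span:
  θ_3 = -wx(x²-3Lx+3L²)/(6EI) = -15·(4/5)·((4/5)²-3·4·(4/5)+3·4²)/(6·20000) = -61/15625 rad
Load 4 — point force P=8 kN at a=3 m (b=L-a=1):
  θ_4 = -Px(2a-x)/(2EI)  [x≤a] = -8·(4/5)·(2·3-(4/5))/(2·20000) = -13/15625 rad
Superposition: θ = Σ θ_i = -233/75000 rad ≈ -0.003107 rad

θ(4/5) = -233/75000 rad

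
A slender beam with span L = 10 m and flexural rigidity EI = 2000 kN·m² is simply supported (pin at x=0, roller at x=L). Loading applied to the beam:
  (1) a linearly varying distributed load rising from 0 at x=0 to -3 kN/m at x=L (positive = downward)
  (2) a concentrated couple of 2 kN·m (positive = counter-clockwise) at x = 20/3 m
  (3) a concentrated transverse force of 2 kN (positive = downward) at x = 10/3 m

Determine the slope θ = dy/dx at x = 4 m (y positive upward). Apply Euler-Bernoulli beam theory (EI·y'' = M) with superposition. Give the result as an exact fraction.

θ(4) = 7609/810000 rad

Load 1 — triangular load w₀=-3 kN/m (0→w₀ over full span):
  θ_1 = -w₀(7L⁴-30L²x²+15x⁴)/(360LEI) = -(-3)·(7·10⁴-30·10²·4²+15·4⁴)/(360·10·2000) = 323/30000 rad
Load 2 — applied couple M₀=2 kN·m at a=20/3 m (b=L-a=10/3):
  θ_2 = (M₀x²/(2L)+C₁)/EI  [x≤a] with C₁=M₀(3b²-L²)/(6L)=-20/9 = (2·4²/(2·10)+(-20/9))/2000 = -7/22500 rad
Load 3 — point force P=2 kN at a=10/3 m (b=L-a=20/3):
  θ_3 = -Pa(2L²-6Lx+3x²+a²)/(6LEI)  [x>a] = -2·(10/3)·(2·10²-6·10·4+3·4²+(10/3)²)/(6·10·2000) = -43/40500 rad
Superposition: θ = Σ θ_i = 7609/810000 rad ≈ 0.009394 rad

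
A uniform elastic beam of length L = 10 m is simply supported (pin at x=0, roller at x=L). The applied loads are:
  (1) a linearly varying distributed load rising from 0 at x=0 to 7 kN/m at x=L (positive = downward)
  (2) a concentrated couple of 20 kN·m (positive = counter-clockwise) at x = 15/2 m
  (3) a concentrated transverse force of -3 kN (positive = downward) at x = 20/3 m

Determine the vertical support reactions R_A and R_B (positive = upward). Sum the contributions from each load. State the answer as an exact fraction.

Load 1 — triangular load w₀=7 kN/m (0→w₀ over full span):
  R_A = w₀L/6 = 7·10/6 = 35/3 kN
  R_B = w₀L/3 = 7·10/3 = 70/3 kN
Load 2 — applied couple M₀=20 kN·m at a=15/2 m (b=L-a=5/2):
  R_A = M₀/L = 20/10 = 2 kN
  R_B = -M₀/L = -20/10 = -2 kN
Load 3 — point force P=-3 kN at a=20/3 m (b=L-a=10/3):
  R_A = Pb/L = (-3)·(10/3)/10 = -1 kN
  R_B = Pa/L = (-3)·(20/3)/10 = -2 kN
Superposition: R_A = 38/3 kN, R_B = 58/3 kN

R_A = 38/3 kN, R_B = 58/3 kN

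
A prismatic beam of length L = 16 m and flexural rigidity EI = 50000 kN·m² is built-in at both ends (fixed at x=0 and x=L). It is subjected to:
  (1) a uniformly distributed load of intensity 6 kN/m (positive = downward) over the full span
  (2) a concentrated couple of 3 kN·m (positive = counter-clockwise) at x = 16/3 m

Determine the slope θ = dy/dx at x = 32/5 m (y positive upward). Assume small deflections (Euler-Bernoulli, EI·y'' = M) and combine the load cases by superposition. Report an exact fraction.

θ(32/5) = -753/390625 rad

Load 1 — uniform load w=6 kN/m over full span:
  θ_1 = -wx(L-x)(L-2x)/(12EI) = -6·(32/5)·(16-(32/5))·(16-2·(32/5))/(12·50000) = -768/390625 rad
Load 2 — applied couple M₀=3 kN·m at a=16/3 m (b=L-a=32/3):
  θ_2 = (R_Ax²/2 - M_Ax - M₀(x-a))/EI  [x>a] with R_A=1/4, M_A=0 = ((1/4)·(32/5)²/2 - 0·(32/5) - 3·((32/5)-(16/3)))/50000 = 3/78125 rad
Superposition: θ = Σ θ_i = -753/390625 rad ≈ -0.001928 rad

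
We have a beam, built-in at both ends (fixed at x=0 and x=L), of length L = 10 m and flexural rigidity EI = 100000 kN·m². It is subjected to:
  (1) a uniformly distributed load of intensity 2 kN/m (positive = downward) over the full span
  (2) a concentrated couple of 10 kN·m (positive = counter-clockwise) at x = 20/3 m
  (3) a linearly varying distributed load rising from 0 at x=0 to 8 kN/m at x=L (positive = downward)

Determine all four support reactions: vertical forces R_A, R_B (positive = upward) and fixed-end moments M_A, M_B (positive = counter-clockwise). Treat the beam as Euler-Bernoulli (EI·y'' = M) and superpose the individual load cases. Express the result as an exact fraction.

R_A = 70/3 kN, M_A = 140/3 kN·m, R_B = 110/3 kN, M_B = -170/3 kN·m

Load 1 — uniform load w=2 kN/m over full span:
  R_A = wL/2 = 2·10/2 = 10 kN
  M_A = wL²/12 = 2·10²/12 = 50/3 kN·m
  R_B = wL/2 = 2·10/2 = 10 kN
  M_B = -wL²/12 = -2·10²/12 = -50/3 kN·m
Load 2 — applied couple M₀=10 kN·m at a=20/3 m (b=L-a=10/3):
  R_A = 6M₀ab/L³ = 6·10·(20/3)·(10/3)/10³ = 4/3 kN
  M_A = M₀b(2a-b)/L² = 10·(10/3)·(2·(20/3)-(10/3))/10² = 10/3 kN·m
  R_B = -6M₀ab/L³ = -6·10·(20/3)·(10/3)/10³ = -4/3 kN
  M_B = M₀a(2b-a)/L² = 10·(20/3)·(2·(10/3)-(20/3))/10² = 0 kN·m
Load 3 — triangular load w₀=8 kN/m (0→w₀ over full span):
  R_A = 3w₀L/20 = 3·8·10/20 = 12 kN
  M_A = w₀L²/30 = 8·10²/30 = 80/3 kN·m
  R_B = 7w₀L/20 = 7·8·10/20 = 28 kN
  M_B = -w₀L²/20 = -8·10²/20 = -40 kN·m
Superposition: R_A = 70/3 kN, M_A = 140/3 kN·m, R_B = 110/3 kN, M_B = -170/3 kN·m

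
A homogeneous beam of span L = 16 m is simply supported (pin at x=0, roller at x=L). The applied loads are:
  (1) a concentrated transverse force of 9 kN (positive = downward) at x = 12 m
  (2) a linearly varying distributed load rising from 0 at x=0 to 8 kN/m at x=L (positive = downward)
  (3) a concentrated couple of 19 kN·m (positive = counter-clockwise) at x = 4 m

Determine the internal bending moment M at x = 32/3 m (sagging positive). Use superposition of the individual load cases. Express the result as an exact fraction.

Load 1 — point force P=9 kN at a=12 m (b=L-a=4):
  M_1 = Pbx/L  [x≤a] = 9·4·(32/3)/16 = 24 kN·m
Load 2 — triangular load w₀=8 kN/m (0→w₀ over full span):
  M_2 = w₀Lx/6 - w₀x³/(6L) = 8·16·(32/3)/6 - 8·(32/3)³/(6·16) = 10240/81 kN·m
Load 3 — applied couple M₀=19 kN·m at a=4 m (b=L-a=12):
  M_3 = M₀x/L - M₀  [x>a] = 19·(32/3)/16 - 19 = -19/3 kN·m
Superposition: M = Σ M_i = 11671/81 kN·m ≈ 144.086420 kN·m

M(32/3) = 11671/81 kN·m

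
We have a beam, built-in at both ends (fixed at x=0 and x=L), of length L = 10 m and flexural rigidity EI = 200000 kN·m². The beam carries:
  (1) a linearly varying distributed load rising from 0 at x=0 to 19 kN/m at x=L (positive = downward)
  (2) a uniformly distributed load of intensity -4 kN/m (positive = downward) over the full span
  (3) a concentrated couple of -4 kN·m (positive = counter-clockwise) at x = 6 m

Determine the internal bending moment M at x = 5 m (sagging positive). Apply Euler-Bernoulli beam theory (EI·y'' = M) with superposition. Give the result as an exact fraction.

Load 1 — triangular load w₀=19 kN/m (0→w₀ over full span):
  M_1 = 3w₀Lx/20 - w₀L²/30 - w₀x³/(6L) = 3·19·10·5/20 - 19·10²/30 - 19·5³/(6·10) = 475/12 kN·m
Load 2 — uniform load w=-4 kN/m over full span:
  M_2 = wLx/2 - wL²/12 - wx²/2 = (-4)·10·5/2 - (-4)·10²/12 - (-4)·5²/2 = -50/3 kN·m
Load 3 — applied couple M₀=-4 kN·m at a=6 m (b=L-a=4):
  M_3 = R_Ax - M_A  [x≤a] with R_A=-72/125, M_A=-32/25 = (-72/125)·5 - (-32/25) = -8/5 kN·m
Superposition: M = Σ M_i = 1279/60 kN·m ≈ 21.316667 kN·m

M(5) = 1279/60 kN·m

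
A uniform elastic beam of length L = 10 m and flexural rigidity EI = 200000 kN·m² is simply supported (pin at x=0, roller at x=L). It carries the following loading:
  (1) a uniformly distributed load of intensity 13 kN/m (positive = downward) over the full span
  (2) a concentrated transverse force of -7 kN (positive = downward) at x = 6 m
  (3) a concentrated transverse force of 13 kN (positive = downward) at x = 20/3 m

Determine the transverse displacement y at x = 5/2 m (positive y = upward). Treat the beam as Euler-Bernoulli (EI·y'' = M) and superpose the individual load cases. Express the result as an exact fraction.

y(5/2) = -13110911/2073600000 m

Load 1 — uniform load w=13 kN/m over full span:
  y_1 = -wx(L³-2Lx²+x³)/(24EI) = -13·(5/2)·(10³-2·10·(5/2)²+(5/2)³)/(24·200000) = -247/40960 m
Load 2 — point force P=-7 kN at a=6 m (b=L-a=4):
  y_2 = -Pbx(L²-b²-x²)/(6LEI)  [x≤a] = -(-7)·4·(5/2)·(10²-4²-(5/2)²)/(6·10·200000) = 2177/4800000 m
Load 3 — point force P=13 kN at a=20/3 m (b=L-a=10/3):
  y_3 = -Pbx(L²-b²-x²)/(6LEI)  [x≤a] = -13·(10/3)·(5/2)·(10²-(10/3)²-(5/2)²)/(6·10·200000) = -1547/2073600 m
Superposition: y = Σ y_i = -13110911/2073600000 m ≈ -0.006323 m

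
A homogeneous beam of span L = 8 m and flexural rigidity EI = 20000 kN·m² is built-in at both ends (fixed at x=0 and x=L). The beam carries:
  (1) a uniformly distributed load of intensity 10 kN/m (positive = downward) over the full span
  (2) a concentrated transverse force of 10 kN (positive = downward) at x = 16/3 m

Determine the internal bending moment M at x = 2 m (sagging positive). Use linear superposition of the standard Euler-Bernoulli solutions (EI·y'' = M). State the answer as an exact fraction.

Load 1 — uniform load w=10 kN/m over full span:
  M_1 = wLx/2 - wL²/12 - wx²/2 = 10·8·2/2 - 10·8²/12 - 10·2²/2 = 20/3 kN·m
Load 2 — point force P=10 kN at a=16/3 m (b=L-a=8/3):
  M_2 = Pb²(3a+b)x/L³ - Pab²/L²  [x≤a] = 10·(8/3)²·(3·(16/3)+(8/3))·2/8³ - 10·(16/3)·(8/3)²/8² = -20/27 kN·m
Superposition: M = Σ M_i = 160/27 kN·m ≈ 5.925926 kN·m

M(2) = 160/27 kN·m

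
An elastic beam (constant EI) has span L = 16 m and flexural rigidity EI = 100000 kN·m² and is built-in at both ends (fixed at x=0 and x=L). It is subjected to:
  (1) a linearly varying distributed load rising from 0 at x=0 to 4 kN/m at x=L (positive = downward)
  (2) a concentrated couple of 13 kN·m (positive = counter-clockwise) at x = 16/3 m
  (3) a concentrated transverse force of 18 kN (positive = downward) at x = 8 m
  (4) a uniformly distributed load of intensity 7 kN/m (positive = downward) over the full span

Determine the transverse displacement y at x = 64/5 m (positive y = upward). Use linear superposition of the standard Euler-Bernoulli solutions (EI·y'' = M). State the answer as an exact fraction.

y(64/5) = -3361028/439453125 m

Load 1 — triangular load w₀=4 kN/m (0→w₀ over full span):
  y_1 = -w₀x²(L-x)²(x+2L)/(120LEI) = -4·(64/5)²·(16-(64/5))²·((64/5)+2·16)/(120·16·100000) = -229376/146484375 m
Load 2 — applied couple M₀=13 kN·m at a=16/3 m (b=L-a=32/3):
  y_2 = (R_Ax³/6 - M_Ax²/2 - M₀(x-a)²/2)/EI  [x>a] with R_A=13/12, M_A=0 = ((13/12)·(64/5)³/6 - 0·(64/5)²/2 - 13·((64/5)-(16/3))²/2)/100000 = 572/3515625 m
Load 3 — point force P=18 kN at a=8 m (b=L-a=8):
  y_3 = -Pa²(L-x)²(3bL-(3b+a)(L-x))/(6L³EI)  [x>a] = -18·8²·(16-(64/5))²·(3·8·16-(3·8+8)·(16-(64/5)))/(6·16³·100000) = -528/390625 m
Load 4 — uniform load w=7 kN/m over full span:
  y_4 = -wx²(L-x)²/(24EI) = -7·(64/5)²·(16-(64/5))²/(24·100000) = -28672/5859375 m
Superposition: y = Σ y_i = -3361028/439453125 m ≈ -0.007648 m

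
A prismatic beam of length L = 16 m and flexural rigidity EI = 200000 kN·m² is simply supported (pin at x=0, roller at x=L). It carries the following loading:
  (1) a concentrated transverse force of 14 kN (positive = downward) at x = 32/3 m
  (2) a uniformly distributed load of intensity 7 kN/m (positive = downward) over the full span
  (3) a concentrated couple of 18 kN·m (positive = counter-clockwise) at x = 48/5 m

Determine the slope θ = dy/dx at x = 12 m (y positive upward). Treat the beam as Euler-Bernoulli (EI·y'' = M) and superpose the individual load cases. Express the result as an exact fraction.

Load 1 — point force P=14 kN at a=32/3 m (b=L-a=16/3):
  θ_1 = -Pa(2L²-6Lx+3x²+a²)/(6LEI)  [x>a] = -14·(32/3)·(2·16²-6·16·12+3·12²+(32/3)²)/(6·16·200000) = 371/506250 rad
Load 2 — uniform load w=7 kN/m over full span:
  θ_2 = -w(L³-6Lx²+4x³)/(24EI) = -7·(16³-6·16·12²+4·12³)/(24·200000) = 77/18750 rad
Load 3 — applied couple M₀=18 kN·m at a=48/5 m (b=L-a=32/5):
  θ_3 = (M₀x²/(2L)-M₀(x-a)+C₁)/EI  [x>a] with C₁=M₀(3b²-L²)/(6L)=-624/25 = (18·12²/(2·16)-18·(12-(48/5))+(-624/25))/200000 = 321/5000000 rad
Superposition: θ = Σ θ_i = 1986001/405000000 rad ≈ 0.004904 rad

θ(12) = 1986001/405000000 rad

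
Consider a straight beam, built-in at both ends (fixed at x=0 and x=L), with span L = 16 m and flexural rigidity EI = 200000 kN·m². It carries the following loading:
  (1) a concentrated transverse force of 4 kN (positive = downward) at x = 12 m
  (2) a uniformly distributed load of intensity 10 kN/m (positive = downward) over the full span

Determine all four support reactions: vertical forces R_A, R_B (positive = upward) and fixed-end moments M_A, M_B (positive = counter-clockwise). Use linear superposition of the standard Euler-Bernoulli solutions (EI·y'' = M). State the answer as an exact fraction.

Load 1 — point force P=4 kN at a=12 m (b=L-a=4):
  R_A = Pb²(3a+b)/L³ = 4·4²·(3·12+4)/16³ = 5/8 kN
  M_A = Pab²/L² = 4·12·4²/16² = 3 kN·m
  R_B = Pa²(a+3b)/L³ = 4·12²·(12+3·4)/16³ = 27/8 kN
  M_B = -Pa²b/L² = -4·12²·4/16² = -9 kN·m
Load 2 — uniform load w=10 kN/m over full span:
  R_A = wL/2 = 10·16/2 = 80 kN
  M_A = wL²/12 = 10·16²/12 = 640/3 kN·m
  R_B = wL/2 = 10·16/2 = 80 kN
  M_B = -wL²/12 = -10·16²/12 = -640/3 kN·m
Superposition: R_A = 645/8 kN, M_A = 649/3 kN·m, R_B = 667/8 kN, M_B = -667/3 kN·m

R_A = 645/8 kN, M_A = 649/3 kN·m, R_B = 667/8 kN, M_B = -667/3 kN·m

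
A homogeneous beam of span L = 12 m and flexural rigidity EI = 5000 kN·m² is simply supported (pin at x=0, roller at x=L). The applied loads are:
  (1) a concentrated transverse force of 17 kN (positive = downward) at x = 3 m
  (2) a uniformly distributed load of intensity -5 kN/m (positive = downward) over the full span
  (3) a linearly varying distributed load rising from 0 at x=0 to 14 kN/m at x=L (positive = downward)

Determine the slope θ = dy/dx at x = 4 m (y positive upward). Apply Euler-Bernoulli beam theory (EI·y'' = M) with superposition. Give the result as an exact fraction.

Load 1 — point force P=17 kN at a=3 m (b=L-a=9):
  θ_1 = -Pa(2L²-6Lx+3x²+a²)/(6LEI)  [x>a] = -17·3·(2·12²-6·12·4+3·4²+3²)/(6·12·5000) = -323/40000 rad
Load 2 — uniform load w=-5 kN/m over full span:
  θ_2 = -w(L³-6Lx²+4x³)/(24EI) = -(-5)·(12³-6·12·4²+4·4³)/(24·5000) = 13/375 rad
Load 3 — triangular load w₀=14 kN/m (0→w₀ over full span):
  θ_3 = -w₀(7L⁴-30L²x²+15x⁴)/(360LEI) = -14·(7·12⁴-30·12²·4²+15·4⁴)/(360·12·5000) = -1456/28125 rad
Superposition: θ = Σ θ_i = -45319/1800000 rad ≈ -0.025177 rad

θ(4) = -45319/1800000 rad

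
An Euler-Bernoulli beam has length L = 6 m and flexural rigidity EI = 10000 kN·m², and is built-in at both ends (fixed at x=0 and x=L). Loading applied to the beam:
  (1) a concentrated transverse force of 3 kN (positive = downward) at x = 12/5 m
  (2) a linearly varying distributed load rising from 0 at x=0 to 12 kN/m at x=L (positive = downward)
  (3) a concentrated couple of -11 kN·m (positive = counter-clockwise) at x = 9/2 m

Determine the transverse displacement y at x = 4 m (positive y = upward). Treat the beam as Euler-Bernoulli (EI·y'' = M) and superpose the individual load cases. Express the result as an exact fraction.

y(4) = -10211/7500000 m

Load 1 — point force P=3 kN at a=12/5 m (b=L-a=18/5):
  y_1 = -Pa²(L-x)²(3bL-(3b+a)(L-x))/(6L³EI)  [x>a] = -3·(12/5)²·(6-4)²·(3·(18/5)·6-(3·(18/5)+(12/5))·(6-4))/(6·6³·10000) = -16/78125 m
Load 2 — triangular load w₀=12 kN/m (0→w₀ over full span):
  y_2 = -w₀x²(L-x)²(x+2L)/(120LEI) = -12·4²·(6-4)²·(4+2·6)/(120·6·10000) = -16/9375 m
Load 3 — applied couple M₀=-11 kN·m at a=9/2 m (b=L-a=3/2):
  y_3 = (R_Ax³/6 - M_Ax²/2)/EI  [x≤a] with R_A=-33/16, M_A=-55/16 = ((-33/16)·4³/6 - (-55/16)·4²/2)/10000 = 11/20000 m
Superposition: y = Σ y_i = -10211/7500000 m ≈ -0.001361 m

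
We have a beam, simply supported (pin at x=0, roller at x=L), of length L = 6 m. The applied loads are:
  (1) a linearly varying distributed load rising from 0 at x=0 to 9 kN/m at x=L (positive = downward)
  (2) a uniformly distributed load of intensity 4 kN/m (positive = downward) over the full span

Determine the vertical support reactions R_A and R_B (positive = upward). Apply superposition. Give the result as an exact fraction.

Load 1 — triangular load w₀=9 kN/m (0→w₀ over full span):
  R_A = w₀L/6 = 9·6/6 = 9 kN
  R_B = w₀L/3 = 9·6/3 = 18 kN
Load 2 — uniform load w=4 kN/m over full span:
  R_A = wL/2 = 4·6/2 = 12 kN
  R_B = wL/2 = 4·6/2 = 12 kN
Superposition: R_A = 21 kN, R_B = 30 kN

R_A = 21 kN, R_B = 30 kN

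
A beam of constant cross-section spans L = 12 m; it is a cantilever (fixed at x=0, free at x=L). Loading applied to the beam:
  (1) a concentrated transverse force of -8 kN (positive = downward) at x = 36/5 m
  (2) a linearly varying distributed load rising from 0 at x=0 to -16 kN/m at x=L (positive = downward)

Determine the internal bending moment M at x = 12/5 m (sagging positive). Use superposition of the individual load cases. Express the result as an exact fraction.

M(12/5) = 72384/125 kN·m

Load 1 — point force P=-8 kN at a=36/5 m (b=L-a=24/5):
  M_1 = -P(a-x)  [x≤a] = -(-8)·((36/5)-(12/5)) = 192/5 kN·m
Load 2 — triangular load w₀=-16 kN/m (0→w₀ over full span):
  M_2 = w₀Lx/2 - w₀L²/3 - w₀x³/(6L) = (-16)·12·(12/5)/2 - (-16)·12²/3 - (-16)·(12/5)³/(6·12) = 67584/125 kN·m
Superposition: M = Σ M_i = 72384/125 kN·m ≈ 579.072000 kN·m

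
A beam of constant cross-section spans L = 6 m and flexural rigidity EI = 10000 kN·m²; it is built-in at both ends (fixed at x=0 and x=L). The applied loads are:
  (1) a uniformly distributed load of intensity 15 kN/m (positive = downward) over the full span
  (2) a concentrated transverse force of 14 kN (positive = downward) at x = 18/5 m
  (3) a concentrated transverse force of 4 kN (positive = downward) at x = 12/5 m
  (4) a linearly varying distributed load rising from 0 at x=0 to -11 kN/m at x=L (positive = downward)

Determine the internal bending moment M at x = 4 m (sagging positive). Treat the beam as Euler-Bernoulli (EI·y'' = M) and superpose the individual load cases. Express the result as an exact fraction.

M(4) = 3311/225 kN·m

Load 1 — uniform load w=15 kN/m over full span:
  M_1 = wLx/2 - wL²/12 - wx²/2 = 15·6·4/2 - 15·6²/12 - 15·4²/2 = 15 kN·m
Load 2 — point force P=14 kN at a=18/5 m (b=L-a=12/5):
  M_2 = Pa²(a+3b)(L-x)/L³ - Pa²b/L²  [x>a] = 14·(18/5)²·((18/5)+3·(12/5))·(6-4)/6³ - 14·(18/5)²·(12/5)/6² = 756/125 kN·m
Load 3 — point force P=4 kN at a=12/5 m (b=L-a=18/5):
  M_3 = Pa²(a+3b)(L-x)/L³ - Pa²b/L²  [x>a] = 4·(12/5)²·((12/5)+3·(18/5))·(6-4)/6³ - 4·(12/5)²·(18/5)/6² = 64/125 kN·m
Load 4 — triangular load w₀=-11 kN/m (0→w₀ over full span):
  M_4 = 3w₀Lx/20 - w₀L²/30 - w₀x³/(6L) = 3·(-11)·6·4/20 - (-11)·6²/30 - (-11)·4³/(6·6) = -308/45 kN·m
Superposition: M = Σ M_i = 3311/225 kN·m ≈ 14.715556 kN·m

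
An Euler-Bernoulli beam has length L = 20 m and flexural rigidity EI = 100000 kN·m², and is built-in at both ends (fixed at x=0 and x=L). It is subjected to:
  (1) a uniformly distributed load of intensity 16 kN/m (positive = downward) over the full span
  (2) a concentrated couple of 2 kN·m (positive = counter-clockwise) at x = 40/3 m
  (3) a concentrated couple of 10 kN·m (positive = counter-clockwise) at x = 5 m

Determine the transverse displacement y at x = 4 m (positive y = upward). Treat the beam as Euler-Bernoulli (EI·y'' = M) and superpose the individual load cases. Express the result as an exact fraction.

y(4) = -122111/4500000 m

Load 1 — uniform load w=16 kN/m over full span:
  y_1 = -wx²(L-x)²/(24EI) = -16·4²·(20-4)²/(24·100000) = -256/9375 m
Load 2 — applied couple M₀=2 kN·m at a=40/3 m (b=L-a=20/3):
  y_2 = (R_Ax³/6 - M_Ax²/2)/EI  [x≤a] with R_A=2/15, M_A=2/3 = ((2/15)·4³/6 - (2/3)·4²/2)/100000 = -11/281250 m
Load 3 — applied couple M₀=10 kN·m at a=5 m (b=L-a=15):
  y_3 = (R_Ax³/6 - M_Ax²/2)/EI  [x≤a] with R_A=9/16, M_A=-15/8 = ((9/16)·4³/6 - (-15/8)·4²/2)/100000 = 21/100000 m
Superposition: y = Σ y_i = -122111/4500000 m ≈ -0.027136 m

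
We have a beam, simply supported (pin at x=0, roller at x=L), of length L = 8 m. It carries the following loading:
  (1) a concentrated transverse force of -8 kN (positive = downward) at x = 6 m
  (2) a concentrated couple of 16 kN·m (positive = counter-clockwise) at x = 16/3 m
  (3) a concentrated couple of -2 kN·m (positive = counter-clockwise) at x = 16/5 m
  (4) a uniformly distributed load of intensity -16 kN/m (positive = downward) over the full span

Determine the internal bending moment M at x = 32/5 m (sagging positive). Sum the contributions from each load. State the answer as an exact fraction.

M(32/5) = -2358/25 kN·m

Load 1 — point force P=-8 kN at a=6 m (b=L-a=2):
  M_1 = Pa(L-x)/L  [x>a] = (-8)·6·(8-(32/5))/8 = -48/5 kN·m
Load 2 — applied couple M₀=16 kN·m at a=16/3 m (b=L-a=8/3):
  M_2 = M₀x/L - M₀  [x>a] = 16·(32/5)/8 - 16 = -16/5 kN·m
Load 3 — applied couple M₀=-2 kN·m at a=16/5 m (b=L-a=24/5):
  M_3 = M₀x/L - M₀  [x>a] = (-2)·(32/5)/8 - (-2) = 2/5 kN·m
Load 4 — uniform load w=-16 kN/m over full span:
  M_4 = wx(L-x)/2 = (-16)·(32/5)·(8-(32/5))/2 = -2048/25 kN·m
Superposition: M = Σ M_i = -2358/25 kN·m ≈ -94.320000 kN·m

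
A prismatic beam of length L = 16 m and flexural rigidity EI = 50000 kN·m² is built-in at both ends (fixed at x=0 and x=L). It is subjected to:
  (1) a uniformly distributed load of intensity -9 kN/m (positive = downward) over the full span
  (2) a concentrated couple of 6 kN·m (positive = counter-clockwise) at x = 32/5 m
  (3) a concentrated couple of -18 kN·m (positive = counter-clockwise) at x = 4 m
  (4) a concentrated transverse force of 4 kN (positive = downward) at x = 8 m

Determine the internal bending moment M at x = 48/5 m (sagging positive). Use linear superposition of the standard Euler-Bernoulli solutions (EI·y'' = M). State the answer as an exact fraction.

Load 1 — uniform load w=-9 kN/m over full span:
  M_1 = wLx/2 - wL²/12 - wx²/2 = (-9)·16·(48/5)/2 - (-9)·16²/12 - (-9)·(48/5)²/2 = -2112/25 kN·m
Load 2 — applied couple M₀=6 kN·m at a=32/5 m (b=L-a=48/5):
  M_2 = R_Ax - M_A - M₀  [x>a] with R_A=27/50, M_A=18/25 = (27/50)·(48/5) - (18/25) - 6 = -192/125 kN·m
Load 3 — applied couple M₀=-18 kN·m at a=4 m (b=L-a=12):
  M_3 = R_Ax - M_A - M₀  [x>a] with R_A=-81/64, M_A=27/8 = (-81/64)·(48/5) - (27/8) - (-18) = 99/40 kN·m
Load 4 — point force P=4 kN at a=8 m (b=L-a=8):
  M_4 = Pa²(a+3b)(L-x)/L³ - Pa²b/L²  [x>a] = 4·8²·(8+3·8)·(16-(48/5))/16³ - 4·8²·8/16² = 24/5 kN·m
Superposition: M = Σ M_i = -78741/1000 kN·m ≈ -78.741000 kN·m

M(48/5) = -78741/1000 kN·m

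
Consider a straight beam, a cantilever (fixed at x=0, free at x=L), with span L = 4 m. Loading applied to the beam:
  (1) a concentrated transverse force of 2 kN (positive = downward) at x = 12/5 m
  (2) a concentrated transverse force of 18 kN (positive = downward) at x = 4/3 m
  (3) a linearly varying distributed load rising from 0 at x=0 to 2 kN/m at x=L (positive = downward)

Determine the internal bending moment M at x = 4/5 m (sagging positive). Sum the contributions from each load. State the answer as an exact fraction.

M(4/5) = -7616/375 kN·m

Load 1 — point force P=2 kN at a=12/5 m (b=L-a=8/5):
  M_1 = -P(a-x)  [x≤a] = -2·((12/5)-(4/5)) = -16/5 kN·m
Load 2 — point force P=18 kN at a=4/3 m (b=L-a=8/3):
  M_2 = -P(a-x)  [x≤a] = -18·((4/3)-(4/5)) = -48/5 kN·m
Load 3 — triangular load w₀=2 kN/m (0→w₀ over full span):
  M_3 = w₀Lx/2 - w₀L²/3 - w₀x³/(6L) = 2·4·(4/5)/2 - 2·4²/3 - 2·(4/5)³/(6·4) = -2816/375 kN·m
Superposition: M = Σ M_i = -7616/375 kN·m ≈ -20.309333 kN·m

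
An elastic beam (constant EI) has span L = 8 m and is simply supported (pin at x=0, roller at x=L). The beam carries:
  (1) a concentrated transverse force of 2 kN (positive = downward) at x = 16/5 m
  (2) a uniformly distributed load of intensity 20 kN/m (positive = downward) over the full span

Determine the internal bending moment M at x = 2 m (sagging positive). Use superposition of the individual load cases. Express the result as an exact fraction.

Load 1 — point force P=2 kN at a=16/5 m (b=L-a=24/5):
  M_1 = Pbx/L  [x≤a] = 2·(24/5)·2/8 = 12/5 kN·m
Load 2 — uniform load w=20 kN/m over full span:
  M_2 = wx(L-x)/2 = 20·2·(8-2)/2 = 120 kN·m
Superposition: M = Σ M_i = 612/5 kN·m ≈ 122.400000 kN·m

M(2) = 612/5 kN·m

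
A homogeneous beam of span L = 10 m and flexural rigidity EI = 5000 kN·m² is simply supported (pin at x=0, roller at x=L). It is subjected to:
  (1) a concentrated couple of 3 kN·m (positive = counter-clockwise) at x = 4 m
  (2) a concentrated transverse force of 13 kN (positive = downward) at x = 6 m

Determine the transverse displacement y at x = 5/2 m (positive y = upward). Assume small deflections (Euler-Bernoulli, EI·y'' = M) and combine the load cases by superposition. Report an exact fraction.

Load 1 — applied couple M₀=3 kN·m at a=4 m (b=L-a=6):
  y_1 = (M₀x³/(6L)+C₁x)/EI  [x≤a] with C₁=M₀(3b²-L²)/(6L)=2/5 = (3·(5/2)³/(6·10)+(2/5)·(5/2))/5000 = 57/160000 m
Load 2 — point force P=13 kN at a=6 m (b=L-a=4):
  y_2 = -Pbx(L²-b²-x²)/(6LEI)  [x≤a] = -13·4·(5/2)·(10²-4²-(5/2)²)/(6·10·5000) = -4043/120000 m
Superposition: y = Σ y_i = -16001/480000 m ≈ -0.033335 m

y(5/2) = -16001/480000 m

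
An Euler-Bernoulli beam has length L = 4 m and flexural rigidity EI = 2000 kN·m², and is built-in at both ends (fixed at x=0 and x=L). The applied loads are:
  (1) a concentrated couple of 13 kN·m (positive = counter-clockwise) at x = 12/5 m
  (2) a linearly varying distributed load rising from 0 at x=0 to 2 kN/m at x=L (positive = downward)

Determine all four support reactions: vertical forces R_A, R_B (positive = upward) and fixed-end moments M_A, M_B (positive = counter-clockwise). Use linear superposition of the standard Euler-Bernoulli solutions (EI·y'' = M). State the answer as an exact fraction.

Load 1 — applied couple M₀=13 kN·m at a=12/5 m (b=L-a=8/5):
  R_A = 6M₀ab/L³ = 6·13·(12/5)·(8/5)/4³ = 117/25 kN
  M_A = M₀b(2a-b)/L² = 13·(8/5)·(2·(12/5)-(8/5))/4² = 104/25 kN·m
  R_B = -6M₀ab/L³ = -6·13·(12/5)·(8/5)/4³ = -117/25 kN
  M_B = M₀a(2b-a)/L² = 13·(12/5)·(2·(8/5)-(12/5))/4² = 39/25 kN·m
Load 2 — triangular load w₀=2 kN/m (0→w₀ over full span):
  R_A = 3w₀L/20 = 3·2·4/20 = 6/5 kN
  M_A = w₀L²/30 = 2·4²/30 = 16/15 kN·m
  R_B = 7w₀L/20 = 7·2·4/20 = 14/5 kN
  M_B = -w₀L²/20 = -2·4²/20 = -8/5 kN·m
Superposition: R_A = 147/25 kN, M_A = 392/75 kN·m, R_B = -47/25 kN, M_B = -1/25 kN·m

R_A = 147/25 kN, M_A = 392/75 kN·m, R_B = -47/25 kN, M_B = -1/25 kN·m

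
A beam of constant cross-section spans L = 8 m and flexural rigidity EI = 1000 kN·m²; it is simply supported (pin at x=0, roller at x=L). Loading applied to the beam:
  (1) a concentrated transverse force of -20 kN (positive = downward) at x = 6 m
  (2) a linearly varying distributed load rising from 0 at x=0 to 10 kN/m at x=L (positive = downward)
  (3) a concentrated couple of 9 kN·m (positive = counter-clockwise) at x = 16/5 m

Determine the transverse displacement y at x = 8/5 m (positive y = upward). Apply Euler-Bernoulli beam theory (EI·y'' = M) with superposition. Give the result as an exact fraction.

Load 1 — point force P=-20 kN at a=6 m (b=L-a=2):
  y_1 = -Pbx(L²-b²-x²)/(6LEI)  [x≤a] = -(-20)·2·(8/5)·(8²-2²-(8/5)²)/(6·8·1000) = 718/9375 m
Load 2 — triangular load w₀=10 kN/m (0→w₀ over full span):
  y_2 = -w₀x(7L⁴-10L²x²+3x⁴)/(360LEI) = -10·(8/5)·(7·8⁴-10·8²·(8/5)²+3·(8/5)⁴)/(360·8·1000) = -176128/1171875 m
Load 3 — applied couple M₀=9 kN·m at a=16/5 m (b=L-a=24/5):
  y_3 = (M₀x³/(6L)+C₁x)/EI  [x≤a] with C₁=M₀(3b²-L²)/(6L)=24/25 = (9·(8/5)³/(6·8)+(24/25)·(8/5))/1000 = 36/15625 m
Superposition: y = Σ y_i = -83678/1171875 m ≈ -0.071405 m

y(8/5) = -83678/1171875 m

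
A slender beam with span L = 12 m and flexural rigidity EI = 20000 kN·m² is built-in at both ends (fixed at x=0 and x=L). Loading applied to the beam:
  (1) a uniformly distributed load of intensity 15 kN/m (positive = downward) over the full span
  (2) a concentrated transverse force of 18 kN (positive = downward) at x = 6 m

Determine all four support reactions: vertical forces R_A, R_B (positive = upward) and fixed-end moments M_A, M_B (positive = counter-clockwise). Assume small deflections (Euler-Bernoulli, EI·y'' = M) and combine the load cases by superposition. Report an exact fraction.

Load 1 — uniform load w=15 kN/m over full span:
  R_A = wL/2 = 15·12/2 = 90 kN
  M_A = wL²/12 = 15·12²/12 = 180 kN·m
  R_B = wL/2 = 15·12/2 = 90 kN
  M_B = -wL²/12 = -15·12²/12 = -180 kN·m
Load 2 — point force P=18 kN at a=6 m (b=L-a=6):
  R_A = Pb²(3a+b)/L³ = 18·6²·(3·6+6)/12³ = 9 kN
  M_A = Pab²/L² = 18·6·6²/12² = 27 kN·m
  R_B = Pa²(a+3b)/L³ = 18·6²·(6+3·6)/12³ = 9 kN
  M_B = -Pa²b/L² = -18·6²·6/12² = -27 kN·m
Superposition: R_A = 99 kN, M_A = 207 kN·m, R_B = 99 kN, M_B = -207 kN·m

R_A = 99 kN, M_A = 207 kN·m, R_B = 99 kN, M_B = -207 kN·m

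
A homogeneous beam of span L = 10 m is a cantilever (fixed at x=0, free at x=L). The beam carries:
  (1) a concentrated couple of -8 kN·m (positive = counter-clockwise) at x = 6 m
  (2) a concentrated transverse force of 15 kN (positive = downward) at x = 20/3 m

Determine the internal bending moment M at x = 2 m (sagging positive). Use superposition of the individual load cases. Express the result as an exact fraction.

M(2) = -78 kN·m

Load 1 — applied couple M₀=-8 kN·m at a=6 m (b=L-a=4):
  M_1 = M₀  [x≤a] = (-8) = -8 kN·m
Load 2 — point force P=15 kN at a=20/3 m (b=L-a=10/3):
  M_2 = -P(a-x)  [x≤a] = -15·((20/3)-2) = -70 kN·m
Superposition: M = Σ M_i = -78 kN·m ≈ -78.000000 kN·m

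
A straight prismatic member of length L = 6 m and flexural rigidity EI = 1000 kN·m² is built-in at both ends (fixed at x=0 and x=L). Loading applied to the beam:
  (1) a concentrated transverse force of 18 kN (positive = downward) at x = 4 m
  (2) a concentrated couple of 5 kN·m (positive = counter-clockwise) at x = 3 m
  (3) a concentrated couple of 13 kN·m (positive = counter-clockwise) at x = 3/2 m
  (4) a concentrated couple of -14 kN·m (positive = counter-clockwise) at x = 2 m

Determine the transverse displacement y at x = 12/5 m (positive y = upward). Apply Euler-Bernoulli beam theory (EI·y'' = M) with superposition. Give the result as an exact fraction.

Load 1 — point force P=18 kN at a=4 m (b=L-a=2):
  y_1 = -Pb²x²(3aL-(3a+b)x)/(6L³EI)  [x≤a] = -18·2²·(12/5)²·(3·4·6-(3·4+2)·(12/5))/(6·6³·1000) = -192/15625 m
Load 2 — applied couple M₀=5 kN·m at a=3 m (b=L-a=3):
  y_2 = (R_Ax³/6 - M_Ax²/2)/EI  [x≤a] with R_A=5/4, M_A=5/4 = ((5/4)·(12/5)³/6 - (5/4)·(12/5)²/2)/1000 = -9/12500 m
Load 3 — applied couple M₀=13 kN·m at a=3/2 m (b=L-a=9/2):
  y_3 = (R_Ax³/6 - M_Ax²/2 - M₀(x-a)²/2)/EI  [x>a] with R_A=39/16, M_A=-39/16 = ((39/16)·(12/5)³/6 - (-39/16)·(12/5)²/2 - 13·((12/5)-(3/2))²/2)/1000 = 7371/1000000 m
Load 4 — applied couple M₀=-14 kN·m at a=2 m (b=L-a=4):
  y_4 = (R_Ax³/6 - M_Ax²/2 - M₀(x-a)²/2)/EI  [x>a] with R_A=-28/9, M_A=0 = ((-28/9)·(12/5)³/6 - 0·(12/5)²/2 - (-14)·((12/5)-2)²/2)/1000 = -189/31250 m
Superposition: y = Σ y_i = -2337/200000 m ≈ -0.011685 m

y(12/5) = -2337/200000 m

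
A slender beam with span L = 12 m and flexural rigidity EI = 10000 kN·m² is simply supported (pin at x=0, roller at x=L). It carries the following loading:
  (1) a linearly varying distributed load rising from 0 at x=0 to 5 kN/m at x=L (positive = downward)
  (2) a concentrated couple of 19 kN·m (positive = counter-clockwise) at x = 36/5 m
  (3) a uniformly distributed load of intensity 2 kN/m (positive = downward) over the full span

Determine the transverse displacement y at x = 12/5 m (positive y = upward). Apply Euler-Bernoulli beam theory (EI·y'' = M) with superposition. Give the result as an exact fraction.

y(12/5) = -145494/1953125 m

Load 1 — triangular load w₀=5 kN/m (0→w₀ over full span):
  y_1 = -w₀x(7L⁴-10L²x²+3x⁴)/(360LEI) = -5·(12/5)·(7·12⁴-10·12²·(12/5)²+3·(12/5)⁴)/(360·12·10000) = -74304/1953125 m
Load 2 — applied couple M₀=19 kN·m at a=36/5 m (b=L-a=24/5):
  y_2 = (M₀x³/(6L)+C₁x)/EI  [x≤a] with C₁=M₀(3b²-L²)/(6L)=-494/25 = (19·(12/5)³/(6·12)+(-494/25)·(12/5))/10000 = -342/78125 m
Load 3 — uniform load w=2 kN/m over full span:
  y_3 = -wx(L³-2Lx²+x³)/(24EI) = -2·(12/5)·(12³-2·12·(12/5)²+(12/5)³)/(24·10000) = -12528/390625 m
Superposition: y = Σ y_i = -145494/1953125 m ≈ -0.074493 m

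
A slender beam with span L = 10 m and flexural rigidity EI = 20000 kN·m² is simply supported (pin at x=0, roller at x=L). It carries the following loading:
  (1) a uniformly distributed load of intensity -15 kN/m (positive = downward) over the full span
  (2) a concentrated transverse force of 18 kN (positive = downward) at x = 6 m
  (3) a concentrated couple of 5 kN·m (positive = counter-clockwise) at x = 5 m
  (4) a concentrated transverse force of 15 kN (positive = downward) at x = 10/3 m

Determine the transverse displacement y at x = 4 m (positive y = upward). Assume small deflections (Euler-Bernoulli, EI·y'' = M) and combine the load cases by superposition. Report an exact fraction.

y(4) = 56977/900000 m

Load 1 — uniform load w=-15 kN/m over full span:
  y_1 = -wx(L³-2Lx²+x³)/(24EI) = -(-15)·4·(10³-2·10·4²+4³)/(24·20000) = 93/1000 m
Load 2 — point force P=18 kN at a=6 m (b=L-a=4):
  y_2 = -Pbx(L²-b²-x²)/(6LEI)  [x≤a] = -18·4·4·(10²-4²-4²)/(6·10·20000) = -51/3125 m
Load 3 — applied couple M₀=5 kN·m at a=5 m (b=L-a=5):
  y_3 = (M₀x³/(6L)+C₁x)/EI  [x≤a] with C₁=M₀(3b²-L²)/(6L)=-25/12 = (5·4³/(6·10)+(-25/12)·4)/20000 = -3/20000 m
Load 4 — point force P=15 kN at a=10/3 m (b=L-a=20/3):
  y_4 = -Pa(L-x)(2Lx-a²-x²)/(6LEI)  [x>a] = -15·(10/3)·(10-4)·(2·10·4-(10/3)²-4²)/(6·10·20000) = -119/9000 m
Superposition: y = Σ y_i = 56977/900000 m ≈ 0.063308 m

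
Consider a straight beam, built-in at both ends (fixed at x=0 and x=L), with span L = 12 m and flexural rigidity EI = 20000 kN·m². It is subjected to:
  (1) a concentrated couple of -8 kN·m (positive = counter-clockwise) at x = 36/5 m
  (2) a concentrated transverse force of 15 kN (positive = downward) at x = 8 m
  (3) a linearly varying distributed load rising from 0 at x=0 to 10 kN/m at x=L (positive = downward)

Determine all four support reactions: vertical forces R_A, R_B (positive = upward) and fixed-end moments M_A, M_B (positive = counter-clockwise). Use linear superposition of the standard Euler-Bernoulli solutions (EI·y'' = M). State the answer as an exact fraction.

R_A = 4709/225 kN, M_A = 4408/75 kN·m, R_B = 12166/225 kN, M_B = -7472/75 kN·m

Load 1 — applied couple M₀=-8 kN·m at a=36/5 m (b=L-a=24/5):
  R_A = 6M₀ab/L³ = 6·(-8)·(36/5)·(24/5)/12³ = -24/25 kN
  M_A = M₀b(2a-b)/L² = (-8)·(24/5)·(2·(36/5)-(24/5))/12² = -64/25 kN·m
  R_B = -6M₀ab/L³ = -6·(-8)·(36/5)·(24/5)/12³ = 24/25 kN
  M_B = M₀a(2b-a)/L² = (-8)·(36/5)·(2·(24/5)-(36/5))/12² = -24/25 kN·m
Load 2 — point force P=15 kN at a=8 m (b=L-a=4):
  R_A = Pb²(3a+b)/L³ = 15·4²·(3·8+4)/12³ = 35/9 kN
  M_A = Pab²/L² = 15·8·4²/12² = 40/3 kN·m
  R_B = Pa²(a+3b)/L³ = 15·8²·(8+3·4)/12³ = 100/9 kN
  M_B = -Pa²b/L² = -15·8²·4/12² = -80/3 kN·m
Load 3 — triangular load w₀=10 kN/m (0→w₀ over full span):
  R_A = 3w₀L/20 = 3·10·12/20 = 18 kN
  M_A = w₀L²/30 = 10·12²/30 = 48 kN·m
  R_B = 7w₀L/20 = 7·10·12/20 = 42 kN
  M_B = -w₀L²/20 = -10·12²/20 = -72 kN·m
Superposition: R_A = 4709/225 kN, M_A = 4408/75 kN·m, R_B = 12166/225 kN, M_B = -7472/75 kN·m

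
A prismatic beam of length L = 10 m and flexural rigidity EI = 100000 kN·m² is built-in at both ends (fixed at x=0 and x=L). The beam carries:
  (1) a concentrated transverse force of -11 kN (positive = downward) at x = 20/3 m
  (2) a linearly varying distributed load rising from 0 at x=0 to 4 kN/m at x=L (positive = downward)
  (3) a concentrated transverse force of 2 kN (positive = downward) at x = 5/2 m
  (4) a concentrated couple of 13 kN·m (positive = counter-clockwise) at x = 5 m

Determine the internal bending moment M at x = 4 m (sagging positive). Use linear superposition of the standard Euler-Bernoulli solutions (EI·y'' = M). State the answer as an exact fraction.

M(4) = 18637/2160 kN·m

Load 1 — point force P=-11 kN at a=20/3 m (b=L-a=10/3):
  M_1 = Pb²(3a+b)x/L³ - Pab²/L²  [x≤a] = (-11)·(10/3)²·(3·(20/3)+(10/3))·4/10³ - (-11)·(20/3)·(10/3)²/10² = -88/27 kN·m
Load 2 — triangular load w₀=4 kN/m (0→w₀ over full span):
  M_2 = 3w₀Lx/20 - w₀L²/30 - w₀x³/(6L) = 3·4·10·4/20 - 4·10²/30 - 4·4³/(6·10) = 32/5 kN·m
Load 3 — point force P=2 kN at a=5/2 m (b=L-a=15/2):
  M_3 = Pa²(a+3b)(L-x)/L³ - Pa²b/L²  [x>a] = 2·(5/2)²·((5/2)+3·(15/2))·(10-4)/10³ - 2·(5/2)²·(15/2)/10² = 15/16 kN·m
Load 4 — applied couple M₀=13 kN·m at a=5 m (b=L-a=5):
  M_4 = R_Ax - M_A  [x≤a] with R_A=39/20, M_A=13/4 = (39/20)·4 - (13/4) = 91/20 kN·m
Superposition: M = Σ M_i = 18637/2160 kN·m ≈ 8.628241 kN·m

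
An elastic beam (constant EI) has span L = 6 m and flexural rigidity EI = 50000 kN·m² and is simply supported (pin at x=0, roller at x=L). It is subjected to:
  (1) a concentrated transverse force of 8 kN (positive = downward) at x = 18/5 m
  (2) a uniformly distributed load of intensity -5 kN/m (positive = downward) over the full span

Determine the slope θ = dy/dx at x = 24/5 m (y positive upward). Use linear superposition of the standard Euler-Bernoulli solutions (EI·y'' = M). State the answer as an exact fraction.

Load 1 — point force P=8 kN at a=18/5 m (b=L-a=12/5):
  θ_1 = -Pa(2L²-6Lx+3x²+a²)/(6LEI)  [x>a] = -8·(18/5)·(2·6²-6·6·(24/5)+3·(24/5)²+(18/5)²)/(6·6·50000) = 117/390625 rad
Load 2 — uniform load w=-5 kN/m over full span:
  θ_2 = -w(L³-6Lx²+4x³)/(24EI) = -(-5)·(6³-6·6·(24/5)²+4·(24/5)³)/(24·50000) = -891/1250000 rad
Superposition: θ = Σ θ_i = -2583/6250000 rad ≈ -0.000413 rad

θ(24/5) = -2583/6250000 rad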